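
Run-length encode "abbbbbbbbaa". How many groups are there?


Input: abbbbbbbbaa
Scanning for consecutive runs:
  Group 1: 'a' x 1 (positions 0-0)
  Group 2: 'b' x 8 (positions 1-8)
  Group 3: 'a' x 2 (positions 9-10)
Total groups: 3

3


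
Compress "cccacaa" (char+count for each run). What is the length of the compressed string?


Input: cccacaa
Runs:
  'c' x 3 => "c3"
  'a' x 1 => "a1"
  'c' x 1 => "c1"
  'a' x 2 => "a2"
Compressed: "c3a1c1a2"
Compressed length: 8

8


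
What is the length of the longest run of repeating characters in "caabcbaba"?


Input: "caabcbaba"
Scanning for longest run:
  Position 1 ('a'): new char, reset run to 1
  Position 2 ('a'): continues run of 'a', length=2
  Position 3 ('b'): new char, reset run to 1
  Position 4 ('c'): new char, reset run to 1
  Position 5 ('b'): new char, reset run to 1
  Position 6 ('a'): new char, reset run to 1
  Position 7 ('b'): new char, reset run to 1
  Position 8 ('a'): new char, reset run to 1
Longest run: 'a' with length 2

2


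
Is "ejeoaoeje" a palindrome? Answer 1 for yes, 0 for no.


Input: ejeoaoeje
Reversed: ejeoaoeje
  Compare pos 0 ('e') with pos 8 ('e'): match
  Compare pos 1 ('j') with pos 7 ('j'): match
  Compare pos 2 ('e') with pos 6 ('e'): match
  Compare pos 3 ('o') with pos 5 ('o'): match
Result: palindrome

1


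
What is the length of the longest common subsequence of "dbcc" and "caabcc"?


LCS of "dbcc" and "caabcc"
DP table:
           c    a    a    b    c    c
      0    0    0    0    0    0    0
  d   0    0    0    0    0    0    0
  b   0    0    0    0    1    1    1
  c   0    1    1    1    1    2    2
  c   0    1    1    1    1    2    3
LCS length = dp[4][6] = 3

3


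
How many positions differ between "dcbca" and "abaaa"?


Comparing "dcbca" and "abaaa" position by position:
  Position 0: 'd' vs 'a' => DIFFER
  Position 1: 'c' vs 'b' => DIFFER
  Position 2: 'b' vs 'a' => DIFFER
  Position 3: 'c' vs 'a' => DIFFER
  Position 4: 'a' vs 'a' => same
Positions that differ: 4

4


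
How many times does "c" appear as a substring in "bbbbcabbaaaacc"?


Searching for "c" in "bbbbcabbaaaacc"
Scanning each position:
  Position 0: "b" => no
  Position 1: "b" => no
  Position 2: "b" => no
  Position 3: "b" => no
  Position 4: "c" => MATCH
  Position 5: "a" => no
  Position 6: "b" => no
  Position 7: "b" => no
  Position 8: "a" => no
  Position 9: "a" => no
  Position 10: "a" => no
  Position 11: "a" => no
  Position 12: "c" => MATCH
  Position 13: "c" => MATCH
Total occurrences: 3

3


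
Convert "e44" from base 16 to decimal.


Input: "e44" in base 16
Positional expansion:
  Digit 'e' (value 14) x 16^2 = 3584
  Digit '4' (value 4) x 16^1 = 64
  Digit '4' (value 4) x 16^0 = 4
Sum = 3652

3652


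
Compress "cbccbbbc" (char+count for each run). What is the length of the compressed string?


Input: cbccbbbc
Runs:
  'c' x 1 => "c1"
  'b' x 1 => "b1"
  'c' x 2 => "c2"
  'b' x 3 => "b3"
  'c' x 1 => "c1"
Compressed: "c1b1c2b3c1"
Compressed length: 10

10


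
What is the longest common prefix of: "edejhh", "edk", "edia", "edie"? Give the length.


Words: edejhh, edk, edia, edie
  Position 0: all 'e' => match
  Position 1: all 'd' => match
  Position 2: ('e', 'k', 'i', 'i') => mismatch, stop
LCP = "ed" (length 2)

2


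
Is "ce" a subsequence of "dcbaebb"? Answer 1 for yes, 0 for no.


Check if "ce" is a subsequence of "dcbaebb"
Greedy scan:
  Position 0 ('d'): no match needed
  Position 1 ('c'): matches sub[0] = 'c'
  Position 2 ('b'): no match needed
  Position 3 ('a'): no match needed
  Position 4 ('e'): matches sub[1] = 'e'
  Position 5 ('b'): no match needed
  Position 6 ('b'): no match needed
All 2 characters matched => is a subsequence

1


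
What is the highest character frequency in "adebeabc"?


Input: adebeabc
Character counts:
  'a': 2
  'b': 2
  'c': 1
  'd': 1
  'e': 2
Maximum frequency: 2

2


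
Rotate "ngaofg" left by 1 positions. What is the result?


Input: "ngaofg", rotate left by 1
First 1 characters: "n"
Remaining characters: "gaofg"
Concatenate remaining + first: "gaofg" + "n" = "gaofgn"

gaofgn


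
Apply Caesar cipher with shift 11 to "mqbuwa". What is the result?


Caesar cipher: shift "mqbuwa" by 11
  'm' (pos 12) + 11 = pos 23 = 'x'
  'q' (pos 16) + 11 = pos 1 = 'b'
  'b' (pos 1) + 11 = pos 12 = 'm'
  'u' (pos 20) + 11 = pos 5 = 'f'
  'w' (pos 22) + 11 = pos 7 = 'h'
  'a' (pos 0) + 11 = pos 11 = 'l'
Result: xbmfhl

xbmfhl


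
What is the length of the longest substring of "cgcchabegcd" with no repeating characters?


Input: "cgcchabegcd"
Sliding window (track last position of each char):
  Position 0 ('c'): window [0,0] length 1 -- new best
  Position 1 ('g'): window [0,1] length 2 -- new best
  Position 2 ('c'): repeat (last at 0), move window start to 1
  Position 2 ('c'): window [1,2] length 2
  Position 3 ('c'): repeat (last at 2), move window start to 3
  Position 3 ('c'): window [3,3] length 1
  Position 4 ('h'): window [3,4] length 2
  Position 5 ('a'): window [3,5] length 3 -- new best
  Position 6 ('b'): window [3,6] length 4 -- new best
  Position 7 ('e'): window [3,7] length 5 -- new best
  Position 8 ('g'): window [3,8] length 6 -- new best
  Position 9 ('c'): repeat (last at 3), move window start to 4
  Position 9 ('c'): window [4,9] length 6
  Position 10 ('d'): window [4,10] length 7 -- new best
Longest substring with no repeats: "habegcd" with length 7

7


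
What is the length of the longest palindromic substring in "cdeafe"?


Input: "cdeafe"
Checking substrings for palindromes:
  No multi-char palindromic substrings found
Longest palindromic substring: "c" with length 1

1


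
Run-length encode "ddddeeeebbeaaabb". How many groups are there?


Input: ddddeeeebbeaaabb
Scanning for consecutive runs:
  Group 1: 'd' x 4 (positions 0-3)
  Group 2: 'e' x 4 (positions 4-7)
  Group 3: 'b' x 2 (positions 8-9)
  Group 4: 'e' x 1 (positions 10-10)
  Group 5: 'a' x 3 (positions 11-13)
  Group 6: 'b' x 2 (positions 14-15)
Total groups: 6

6


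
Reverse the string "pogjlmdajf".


Input: pogjlmdajf
Reading characters right to left:
  Position 9: 'f'
  Position 8: 'j'
  Position 7: 'a'
  Position 6: 'd'
  Position 5: 'm'
  Position 4: 'l'
  Position 3: 'j'
  Position 2: 'g'
  Position 1: 'o'
  Position 0: 'p'
Reversed: fjadmljgop

fjadmljgop


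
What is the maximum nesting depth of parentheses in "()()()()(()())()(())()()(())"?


Input: "()()()()(()())()(())()()(())"
Tracking depth:
  Position 0 '(': depth becomes 1
  Position 1 ')': depth becomes 0
  Position 2 '(': depth becomes 1
  Position 3 ')': depth becomes 0
  Position 4 '(': depth becomes 1
  Position 5 ')': depth becomes 0
  Position 6 '(': depth becomes 1
  Position 7 ')': depth becomes 0
  Position 8 '(': depth becomes 1
  Position 9 '(': depth becomes 2
  Position 10 ')': depth becomes 1
  Position 11 '(': depth becomes 2
  Position 12 ')': depth becomes 1
  Position 13 ')': depth becomes 0
  Position 14 '(': depth becomes 1
  Position 15 ')': depth becomes 0
  Position 16 '(': depth becomes 1
  Position 17 '(': depth becomes 2
  Position 18 ')': depth becomes 1
  Position 19 ')': depth becomes 0
  Position 20 '(': depth becomes 1
  Position 21 ')': depth becomes 0
  Position 22 '(': depth becomes 1
  Position 23 ')': depth becomes 0
  Position 24 '(': depth becomes 1
  Position 25 '(': depth becomes 2
  Position 26 ')': depth becomes 1
  Position 27 ')': depth becomes 0
Maximum depth reached: 2

2


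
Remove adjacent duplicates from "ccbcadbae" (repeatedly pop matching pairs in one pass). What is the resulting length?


Input: ccbcadbae
Stack-based adjacent duplicate removal:
  Read 'c': push. Stack: c
  Read 'c': matches stack top 'c' => pop. Stack: (empty)
  Read 'b': push. Stack: b
  Read 'c': push. Stack: bc
  Read 'a': push. Stack: bca
  Read 'd': push. Stack: bcad
  Read 'b': push. Stack: bcadb
  Read 'a': push. Stack: bcadba
  Read 'e': push. Stack: bcadbae
Final stack: "bcadbae" (length 7)

7


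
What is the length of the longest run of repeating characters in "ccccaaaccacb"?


Input: "ccccaaaccacb"
Scanning for longest run:
  Position 1 ('c'): continues run of 'c', length=2
  Position 2 ('c'): continues run of 'c', length=3
  Position 3 ('c'): continues run of 'c', length=4
  Position 4 ('a'): new char, reset run to 1
  Position 5 ('a'): continues run of 'a', length=2
  Position 6 ('a'): continues run of 'a', length=3
  Position 7 ('c'): new char, reset run to 1
  Position 8 ('c'): continues run of 'c', length=2
  Position 9 ('a'): new char, reset run to 1
  Position 10 ('c'): new char, reset run to 1
  Position 11 ('b'): new char, reset run to 1
Longest run: 'c' with length 4

4


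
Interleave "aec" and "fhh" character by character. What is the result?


Interleaving "aec" and "fhh":
  Position 0: 'a' from first, 'f' from second => "af"
  Position 1: 'e' from first, 'h' from second => "eh"
  Position 2: 'c' from first, 'h' from second => "ch"
Result: afehch

afehch


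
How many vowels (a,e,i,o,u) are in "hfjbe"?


Input: hfjbe
Checking each character:
  'h' at position 0: consonant
  'f' at position 1: consonant
  'j' at position 2: consonant
  'b' at position 3: consonant
  'e' at position 4: vowel (running total: 1)
Total vowels: 1

1


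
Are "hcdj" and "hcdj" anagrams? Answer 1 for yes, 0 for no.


Strings: "hcdj", "hcdj"
Sorted first:  cdhj
Sorted second: cdhj
Sorted forms match => anagrams

1


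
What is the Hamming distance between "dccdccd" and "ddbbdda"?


Comparing "dccdccd" and "ddbbdda" position by position:
  Position 0: 'd' vs 'd' => same
  Position 1: 'c' vs 'd' => differ
  Position 2: 'c' vs 'b' => differ
  Position 3: 'd' vs 'b' => differ
  Position 4: 'c' vs 'd' => differ
  Position 5: 'c' vs 'd' => differ
  Position 6: 'd' vs 'a' => differ
Total differences (Hamming distance): 6

6


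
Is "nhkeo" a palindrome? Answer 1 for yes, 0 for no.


Input: nhkeo
Reversed: oekhn
  Compare pos 0 ('n') with pos 4 ('o'): MISMATCH
  Compare pos 1 ('h') with pos 3 ('e'): MISMATCH
Result: not a palindrome

0


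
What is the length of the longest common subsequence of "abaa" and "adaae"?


LCS of "abaa" and "adaae"
DP table:
           a    d    a    a    e
      0    0    0    0    0    0
  a   0    1    1    1    1    1
  b   0    1    1    1    1    1
  a   0    1    1    2    2    2
  a   0    1    1    2    3    3
LCS length = dp[4][5] = 3

3


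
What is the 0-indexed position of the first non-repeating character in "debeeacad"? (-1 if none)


Input: debeeacad
Character frequencies:
  'a': 2
  'b': 1
  'c': 1
  'd': 2
  'e': 3
Scanning left to right for freq == 1:
  Position 0 ('d'): freq=2, skip
  Position 1 ('e'): freq=3, skip
  Position 2 ('b'): unique! => answer = 2

2


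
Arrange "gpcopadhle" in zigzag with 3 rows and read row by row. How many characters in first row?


Zigzag "gpcopadhle" into 3 rows:
Placing characters:
  'g' => row 0
  'p' => row 1
  'c' => row 2
  'o' => row 1
  'p' => row 0
  'a' => row 1
  'd' => row 2
  'h' => row 1
  'l' => row 0
  'e' => row 1
Rows:
  Row 0: "gpl"
  Row 1: "poahe"
  Row 2: "cd"
First row length: 3

3


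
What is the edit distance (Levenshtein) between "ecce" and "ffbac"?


Computing edit distance: "ecce" -> "ffbac"
DP table:
           f    f    b    a    c
      0    1    2    3    4    5
  e   1    1    2    3    4    5
  c   2    2    2    3    4    4
  c   3    3    3    3    4    4
  e   4    4    4    4    4    5
Edit distance = dp[4][5] = 5

5


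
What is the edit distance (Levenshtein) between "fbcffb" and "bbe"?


Computing edit distance: "fbcffb" -> "bbe"
DP table:
           b    b    e
      0    1    2    3
  f   1    1    2    3
  b   2    1    1    2
  c   3    2    2    2
  f   4    3    3    3
  f   5    4    4    4
  b   6    5    4    5
Edit distance = dp[6][3] = 5

5


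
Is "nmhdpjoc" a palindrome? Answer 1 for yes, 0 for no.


Input: nmhdpjoc
Reversed: cojpdhmn
  Compare pos 0 ('n') with pos 7 ('c'): MISMATCH
  Compare pos 1 ('m') with pos 6 ('o'): MISMATCH
  Compare pos 2 ('h') with pos 5 ('j'): MISMATCH
  Compare pos 3 ('d') with pos 4 ('p'): MISMATCH
Result: not a palindrome

0


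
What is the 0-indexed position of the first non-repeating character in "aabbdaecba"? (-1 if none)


Input: aabbdaecba
Character frequencies:
  'a': 4
  'b': 3
  'c': 1
  'd': 1
  'e': 1
Scanning left to right for freq == 1:
  Position 0 ('a'): freq=4, skip
  Position 1 ('a'): freq=4, skip
  Position 2 ('b'): freq=3, skip
  Position 3 ('b'): freq=3, skip
  Position 4 ('d'): unique! => answer = 4

4


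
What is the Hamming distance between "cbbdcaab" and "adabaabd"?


Comparing "cbbdcaab" and "adabaabd" position by position:
  Position 0: 'c' vs 'a' => differ
  Position 1: 'b' vs 'd' => differ
  Position 2: 'b' vs 'a' => differ
  Position 3: 'd' vs 'b' => differ
  Position 4: 'c' vs 'a' => differ
  Position 5: 'a' vs 'a' => same
  Position 6: 'a' vs 'b' => differ
  Position 7: 'b' vs 'd' => differ
Total differences (Hamming distance): 7

7


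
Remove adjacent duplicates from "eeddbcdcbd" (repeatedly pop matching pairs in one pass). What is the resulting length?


Input: eeddbcdcbd
Stack-based adjacent duplicate removal:
  Read 'e': push. Stack: e
  Read 'e': matches stack top 'e' => pop. Stack: (empty)
  Read 'd': push. Stack: d
  Read 'd': matches stack top 'd' => pop. Stack: (empty)
  Read 'b': push. Stack: b
  Read 'c': push. Stack: bc
  Read 'd': push. Stack: bcd
  Read 'c': push. Stack: bcdc
  Read 'b': push. Stack: bcdcb
  Read 'd': push. Stack: bcdcbd
Final stack: "bcdcbd" (length 6)

6


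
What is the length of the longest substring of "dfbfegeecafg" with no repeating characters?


Input: "dfbfegeecafg"
Sliding window (track last position of each char):
  Position 0 ('d'): window [0,0] length 1 -- new best
  Position 1 ('f'): window [0,1] length 2 -- new best
  Position 2 ('b'): window [0,2] length 3 -- new best
  Position 3 ('f'): repeat (last at 1), move window start to 2
  Position 3 ('f'): window [2,3] length 2
  Position 4 ('e'): window [2,4] length 3
  Position 5 ('g'): window [2,5] length 4 -- new best
  Position 6 ('e'): repeat (last at 4), move window start to 5
  Position 6 ('e'): window [5,6] length 2
  Position 7 ('e'): repeat (last at 6), move window start to 7
  Position 7 ('e'): window [7,7] length 1
  Position 8 ('c'): window [7,8] length 2
  Position 9 ('a'): window [7,9] length 3
  Position 10 ('f'): window [7,10] length 4
  Position 11 ('g'): window [7,11] length 5 -- new best
Longest substring with no repeats: "ecafg" with length 5

5


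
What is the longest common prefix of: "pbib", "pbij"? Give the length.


Words: pbib, pbij
  Position 0: all 'p' => match
  Position 1: all 'b' => match
  Position 2: all 'i' => match
  Position 3: ('b', 'j') => mismatch, stop
LCP = "pbi" (length 3)

3


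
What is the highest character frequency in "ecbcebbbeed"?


Input: ecbcebbbeed
Character counts:
  'b': 4
  'c': 2
  'd': 1
  'e': 4
Maximum frequency: 4

4


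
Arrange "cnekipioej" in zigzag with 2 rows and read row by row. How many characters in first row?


Zigzag "cnekipioej" into 2 rows:
Placing characters:
  'c' => row 0
  'n' => row 1
  'e' => row 0
  'k' => row 1
  'i' => row 0
  'p' => row 1
  'i' => row 0
  'o' => row 1
  'e' => row 0
  'j' => row 1
Rows:
  Row 0: "ceiie"
  Row 1: "nkpoj"
First row length: 5

5


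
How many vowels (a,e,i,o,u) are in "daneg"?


Input: daneg
Checking each character:
  'd' at position 0: consonant
  'a' at position 1: vowel (running total: 1)
  'n' at position 2: consonant
  'e' at position 3: vowel (running total: 2)
  'g' at position 4: consonant
Total vowels: 2

2


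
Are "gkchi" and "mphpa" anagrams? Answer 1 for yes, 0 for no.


Strings: "gkchi", "mphpa"
Sorted first:  cghik
Sorted second: ahmpp
Differ at position 0: 'c' vs 'a' => not anagrams

0


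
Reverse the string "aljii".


Input: aljii
Reading characters right to left:
  Position 4: 'i'
  Position 3: 'i'
  Position 2: 'j'
  Position 1: 'l'
  Position 0: 'a'
Reversed: iijla

iijla


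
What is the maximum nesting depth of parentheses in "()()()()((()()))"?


Input: "()()()()((()()))"
Tracking depth:
  Position 0 '(': depth becomes 1
  Position 1 ')': depth becomes 0
  Position 2 '(': depth becomes 1
  Position 3 ')': depth becomes 0
  Position 4 '(': depth becomes 1
  Position 5 ')': depth becomes 0
  Position 6 '(': depth becomes 1
  Position 7 ')': depth becomes 0
  Position 8 '(': depth becomes 1
  Position 9 '(': depth becomes 2
  Position 10 '(': depth becomes 3
  Position 11 ')': depth becomes 2
  Position 12 '(': depth becomes 3
  Position 13 ')': depth becomes 2
  Position 14 ')': depth becomes 1
  Position 15 ')': depth becomes 0
Maximum depth reached: 3

3


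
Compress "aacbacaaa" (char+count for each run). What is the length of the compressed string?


Input: aacbacaaa
Runs:
  'a' x 2 => "a2"
  'c' x 1 => "c1"
  'b' x 1 => "b1"
  'a' x 1 => "a1"
  'c' x 1 => "c1"
  'a' x 3 => "a3"
Compressed: "a2c1b1a1c1a3"
Compressed length: 12

12


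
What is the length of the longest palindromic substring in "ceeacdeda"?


Input: "ceeacdeda"
Checking substrings for palindromes:
  [5:8] "ded" (len 3) => palindrome
  [1:3] "ee" (len 2) => palindrome
Longest palindromic substring: "ded" with length 3

3


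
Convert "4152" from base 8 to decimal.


Input: "4152" in base 8
Positional expansion:
  Digit '4' (value 4) x 8^3 = 2048
  Digit '1' (value 1) x 8^2 = 64
  Digit '5' (value 5) x 8^1 = 40
  Digit '2' (value 2) x 8^0 = 2
Sum = 2154

2154


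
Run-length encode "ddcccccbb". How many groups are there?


Input: ddcccccbb
Scanning for consecutive runs:
  Group 1: 'd' x 2 (positions 0-1)
  Group 2: 'c' x 5 (positions 2-6)
  Group 3: 'b' x 2 (positions 7-8)
Total groups: 3

3


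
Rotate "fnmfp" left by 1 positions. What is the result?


Input: "fnmfp", rotate left by 1
First 1 characters: "f"
Remaining characters: "nmfp"
Concatenate remaining + first: "nmfp" + "f" = "nmfpf"

nmfpf


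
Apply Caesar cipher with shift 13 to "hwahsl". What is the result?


Caesar cipher: shift "hwahsl" by 13
  'h' (pos 7) + 13 = pos 20 = 'u'
  'w' (pos 22) + 13 = pos 9 = 'j'
  'a' (pos 0) + 13 = pos 13 = 'n'
  'h' (pos 7) + 13 = pos 20 = 'u'
  's' (pos 18) + 13 = pos 5 = 'f'
  'l' (pos 11) + 13 = pos 24 = 'y'
Result: ujnufy

ujnufy


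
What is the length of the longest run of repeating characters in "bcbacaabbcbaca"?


Input: "bcbacaabbcbaca"
Scanning for longest run:
  Position 1 ('c'): new char, reset run to 1
  Position 2 ('b'): new char, reset run to 1
  Position 3 ('a'): new char, reset run to 1
  Position 4 ('c'): new char, reset run to 1
  Position 5 ('a'): new char, reset run to 1
  Position 6 ('a'): continues run of 'a', length=2
  Position 7 ('b'): new char, reset run to 1
  Position 8 ('b'): continues run of 'b', length=2
  Position 9 ('c'): new char, reset run to 1
  Position 10 ('b'): new char, reset run to 1
  Position 11 ('a'): new char, reset run to 1
  Position 12 ('c'): new char, reset run to 1
  Position 13 ('a'): new char, reset run to 1
Longest run: 'a' with length 2

2


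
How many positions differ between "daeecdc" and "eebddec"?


Comparing "daeecdc" and "eebddec" position by position:
  Position 0: 'd' vs 'e' => DIFFER
  Position 1: 'a' vs 'e' => DIFFER
  Position 2: 'e' vs 'b' => DIFFER
  Position 3: 'e' vs 'd' => DIFFER
  Position 4: 'c' vs 'd' => DIFFER
  Position 5: 'd' vs 'e' => DIFFER
  Position 6: 'c' vs 'c' => same
Positions that differ: 6

6


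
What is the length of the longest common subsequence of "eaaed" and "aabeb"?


LCS of "eaaed" and "aabeb"
DP table:
           a    a    b    e    b
      0    0    0    0    0    0
  e   0    0    0    0    1    1
  a   0    1    1    1    1    1
  a   0    1    2    2    2    2
  e   0    1    2    2    3    3
  d   0    1    2    2    3    3
LCS length = dp[5][5] = 3

3


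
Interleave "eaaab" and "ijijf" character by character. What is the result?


Interleaving "eaaab" and "ijijf":
  Position 0: 'e' from first, 'i' from second => "ei"
  Position 1: 'a' from first, 'j' from second => "aj"
  Position 2: 'a' from first, 'i' from second => "ai"
  Position 3: 'a' from first, 'j' from second => "aj"
  Position 4: 'b' from first, 'f' from second => "bf"
Result: eiajaiajbf

eiajaiajbf


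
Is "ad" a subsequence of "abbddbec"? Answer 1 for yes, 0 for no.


Check if "ad" is a subsequence of "abbddbec"
Greedy scan:
  Position 0 ('a'): matches sub[0] = 'a'
  Position 1 ('b'): no match needed
  Position 2 ('b'): no match needed
  Position 3 ('d'): matches sub[1] = 'd'
  Position 4 ('d'): no match needed
  Position 5 ('b'): no match needed
  Position 6 ('e'): no match needed
  Position 7 ('c'): no match needed
All 2 characters matched => is a subsequence

1


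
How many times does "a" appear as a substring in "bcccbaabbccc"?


Searching for "a" in "bcccbaabbccc"
Scanning each position:
  Position 0: "b" => no
  Position 1: "c" => no
  Position 2: "c" => no
  Position 3: "c" => no
  Position 4: "b" => no
  Position 5: "a" => MATCH
  Position 6: "a" => MATCH
  Position 7: "b" => no
  Position 8: "b" => no
  Position 9: "c" => no
  Position 10: "c" => no
  Position 11: "c" => no
Total occurrences: 2

2


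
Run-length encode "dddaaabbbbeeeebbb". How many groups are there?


Input: dddaaabbbbeeeebbb
Scanning for consecutive runs:
  Group 1: 'd' x 3 (positions 0-2)
  Group 2: 'a' x 3 (positions 3-5)
  Group 3: 'b' x 4 (positions 6-9)
  Group 4: 'e' x 4 (positions 10-13)
  Group 5: 'b' x 3 (positions 14-16)
Total groups: 5

5


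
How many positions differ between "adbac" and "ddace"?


Comparing "adbac" and "ddace" position by position:
  Position 0: 'a' vs 'd' => DIFFER
  Position 1: 'd' vs 'd' => same
  Position 2: 'b' vs 'a' => DIFFER
  Position 3: 'a' vs 'c' => DIFFER
  Position 4: 'c' vs 'e' => DIFFER
Positions that differ: 4

4


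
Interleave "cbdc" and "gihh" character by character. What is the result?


Interleaving "cbdc" and "gihh":
  Position 0: 'c' from first, 'g' from second => "cg"
  Position 1: 'b' from first, 'i' from second => "bi"
  Position 2: 'd' from first, 'h' from second => "dh"
  Position 3: 'c' from first, 'h' from second => "ch"
Result: cgbidhch

cgbidhch


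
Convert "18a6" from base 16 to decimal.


Input: "18a6" in base 16
Positional expansion:
  Digit '1' (value 1) x 16^3 = 4096
  Digit '8' (value 8) x 16^2 = 2048
  Digit 'a' (value 10) x 16^1 = 160
  Digit '6' (value 6) x 16^0 = 6
Sum = 6310

6310


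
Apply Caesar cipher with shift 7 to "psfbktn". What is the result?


Caesar cipher: shift "psfbktn" by 7
  'p' (pos 15) + 7 = pos 22 = 'w'
  's' (pos 18) + 7 = pos 25 = 'z'
  'f' (pos 5) + 7 = pos 12 = 'm'
  'b' (pos 1) + 7 = pos 8 = 'i'
  'k' (pos 10) + 7 = pos 17 = 'r'
  't' (pos 19) + 7 = pos 0 = 'a'
  'n' (pos 13) + 7 = pos 20 = 'u'
Result: wzmirau

wzmirau


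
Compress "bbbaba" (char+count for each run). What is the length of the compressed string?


Input: bbbaba
Runs:
  'b' x 3 => "b3"
  'a' x 1 => "a1"
  'b' x 1 => "b1"
  'a' x 1 => "a1"
Compressed: "b3a1b1a1"
Compressed length: 8

8


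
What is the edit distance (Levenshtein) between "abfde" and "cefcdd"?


Computing edit distance: "abfde" -> "cefcdd"
DP table:
           c    e    f    c    d    d
      0    1    2    3    4    5    6
  a   1    1    2    3    4    5    6
  b   2    2    2    3    4    5    6
  f   3    3    3    2    3    4    5
  d   4    4    4    3    3    3    4
  e   5    5    4    4    4    4    4
Edit distance = dp[5][6] = 4

4


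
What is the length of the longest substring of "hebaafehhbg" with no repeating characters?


Input: "hebaafehhbg"
Sliding window (track last position of each char):
  Position 0 ('h'): window [0,0] length 1 -- new best
  Position 1 ('e'): window [0,1] length 2 -- new best
  Position 2 ('b'): window [0,2] length 3 -- new best
  Position 3 ('a'): window [0,3] length 4 -- new best
  Position 4 ('a'): repeat (last at 3), move window start to 4
  Position 4 ('a'): window [4,4] length 1
  Position 5 ('f'): window [4,5] length 2
  Position 6 ('e'): window [4,6] length 3
  Position 7 ('h'): window [4,7] length 4
  Position 8 ('h'): repeat (last at 7), move window start to 8
  Position 8 ('h'): window [8,8] length 1
  Position 9 ('b'): window [8,9] length 2
  Position 10 ('g'): window [8,10] length 3
Longest substring with no repeats: "heba" with length 4

4


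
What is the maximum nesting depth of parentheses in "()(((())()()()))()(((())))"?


Input: "()(((())()()()))()(((())))"
Tracking depth:
  Position 0 '(': depth becomes 1
  Position 1 ')': depth becomes 0
  Position 2 '(': depth becomes 1
  Position 3 '(': depth becomes 2
  Position 4 '(': depth becomes 3
  Position 5 '(': depth becomes 4
  Position 6 ')': depth becomes 3
  Position 7 ')': depth becomes 2
  Position 8 '(': depth becomes 3
  Position 9 ')': depth becomes 2
  Position 10 '(': depth becomes 3
  Position 11 ')': depth becomes 2
  Position 12 '(': depth becomes 3
  Position 13 ')': depth becomes 2
  Position 14 ')': depth becomes 1
  Position 15 ')': depth becomes 0
  Position 16 '(': depth becomes 1
  Position 17 ')': depth becomes 0
  Position 18 '(': depth becomes 1
  Position 19 '(': depth becomes 2
  Position 20 '(': depth becomes 3
  Position 21 '(': depth becomes 4
  Position 22 ')': depth becomes 3
  Position 23 ')': depth becomes 2
  Position 24 ')': depth becomes 1
  Position 25 ')': depth becomes 0
Maximum depth reached: 4

4


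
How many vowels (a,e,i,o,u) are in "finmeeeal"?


Input: finmeeeal
Checking each character:
  'f' at position 0: consonant
  'i' at position 1: vowel (running total: 1)
  'n' at position 2: consonant
  'm' at position 3: consonant
  'e' at position 4: vowel (running total: 2)
  'e' at position 5: vowel (running total: 3)
  'e' at position 6: vowel (running total: 4)
  'a' at position 7: vowel (running total: 5)
  'l' at position 8: consonant
Total vowels: 5

5


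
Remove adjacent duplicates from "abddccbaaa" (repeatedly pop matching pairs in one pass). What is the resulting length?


Input: abddccbaaa
Stack-based adjacent duplicate removal:
  Read 'a': push. Stack: a
  Read 'b': push. Stack: ab
  Read 'd': push. Stack: abd
  Read 'd': matches stack top 'd' => pop. Stack: ab
  Read 'c': push. Stack: abc
  Read 'c': matches stack top 'c' => pop. Stack: ab
  Read 'b': matches stack top 'b' => pop. Stack: a
  Read 'a': matches stack top 'a' => pop. Stack: (empty)
  Read 'a': push. Stack: a
  Read 'a': matches stack top 'a' => pop. Stack: (empty)
Final stack: "" (length 0)

0


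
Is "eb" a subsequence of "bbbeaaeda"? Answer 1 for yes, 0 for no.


Check if "eb" is a subsequence of "bbbeaaeda"
Greedy scan:
  Position 0 ('b'): no match needed
  Position 1 ('b'): no match needed
  Position 2 ('b'): no match needed
  Position 3 ('e'): matches sub[0] = 'e'
  Position 4 ('a'): no match needed
  Position 5 ('a'): no match needed
  Position 6 ('e'): no match needed
  Position 7 ('d'): no match needed
  Position 8 ('a'): no match needed
Only matched 1/2 characters => not a subsequence

0


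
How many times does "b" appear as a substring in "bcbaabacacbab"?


Searching for "b" in "bcbaabacacbab"
Scanning each position:
  Position 0: "b" => MATCH
  Position 1: "c" => no
  Position 2: "b" => MATCH
  Position 3: "a" => no
  Position 4: "a" => no
  Position 5: "b" => MATCH
  Position 6: "a" => no
  Position 7: "c" => no
  Position 8: "a" => no
  Position 9: "c" => no
  Position 10: "b" => MATCH
  Position 11: "a" => no
  Position 12: "b" => MATCH
Total occurrences: 5

5


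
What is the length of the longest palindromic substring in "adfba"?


Input: "adfba"
Checking substrings for palindromes:
  No multi-char palindromic substrings found
Longest palindromic substring: "a" with length 1

1


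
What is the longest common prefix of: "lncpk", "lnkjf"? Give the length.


Words: lncpk, lnkjf
  Position 0: all 'l' => match
  Position 1: all 'n' => match
  Position 2: ('c', 'k') => mismatch, stop
LCP = "ln" (length 2)

2


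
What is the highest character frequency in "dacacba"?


Input: dacacba
Character counts:
  'a': 3
  'b': 1
  'c': 2
  'd': 1
Maximum frequency: 3

3


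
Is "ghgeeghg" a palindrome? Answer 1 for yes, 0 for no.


Input: ghgeeghg
Reversed: ghgeeghg
  Compare pos 0 ('g') with pos 7 ('g'): match
  Compare pos 1 ('h') with pos 6 ('h'): match
  Compare pos 2 ('g') with pos 5 ('g'): match
  Compare pos 3 ('e') with pos 4 ('e'): match
Result: palindrome

1


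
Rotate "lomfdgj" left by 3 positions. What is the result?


Input: "lomfdgj", rotate left by 3
First 3 characters: "lom"
Remaining characters: "fdgj"
Concatenate remaining + first: "fdgj" + "lom" = "fdgjlom"

fdgjlom


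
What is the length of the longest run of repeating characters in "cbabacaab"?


Input: "cbabacaab"
Scanning for longest run:
  Position 1 ('b'): new char, reset run to 1
  Position 2 ('a'): new char, reset run to 1
  Position 3 ('b'): new char, reset run to 1
  Position 4 ('a'): new char, reset run to 1
  Position 5 ('c'): new char, reset run to 1
  Position 6 ('a'): new char, reset run to 1
  Position 7 ('a'): continues run of 'a', length=2
  Position 8 ('b'): new char, reset run to 1
Longest run: 'a' with length 2

2


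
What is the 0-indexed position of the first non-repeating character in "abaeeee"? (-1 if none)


Input: abaeeee
Character frequencies:
  'a': 2
  'b': 1
  'e': 4
Scanning left to right for freq == 1:
  Position 0 ('a'): freq=2, skip
  Position 1 ('b'): unique! => answer = 1

1


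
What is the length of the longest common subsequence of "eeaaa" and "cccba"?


LCS of "eeaaa" and "cccba"
DP table:
           c    c    c    b    a
      0    0    0    0    0    0
  e   0    0    0    0    0    0
  e   0    0    0    0    0    0
  a   0    0    0    0    0    1
  a   0    0    0    0    0    1
  a   0    0    0    0    0    1
LCS length = dp[5][5] = 1

1


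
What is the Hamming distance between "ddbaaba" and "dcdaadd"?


Comparing "ddbaaba" and "dcdaadd" position by position:
  Position 0: 'd' vs 'd' => same
  Position 1: 'd' vs 'c' => differ
  Position 2: 'b' vs 'd' => differ
  Position 3: 'a' vs 'a' => same
  Position 4: 'a' vs 'a' => same
  Position 5: 'b' vs 'd' => differ
  Position 6: 'a' vs 'd' => differ
Total differences (Hamming distance): 4

4


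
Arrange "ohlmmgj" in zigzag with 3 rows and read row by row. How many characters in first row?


Zigzag "ohlmmgj" into 3 rows:
Placing characters:
  'o' => row 0
  'h' => row 1
  'l' => row 2
  'm' => row 1
  'm' => row 0
  'g' => row 1
  'j' => row 2
Rows:
  Row 0: "om"
  Row 1: "hmg"
  Row 2: "lj"
First row length: 2

2


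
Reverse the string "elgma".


Input: elgma
Reading characters right to left:
  Position 4: 'a'
  Position 3: 'm'
  Position 2: 'g'
  Position 1: 'l'
  Position 0: 'e'
Reversed: amgle

amgle


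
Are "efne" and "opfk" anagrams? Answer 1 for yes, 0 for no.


Strings: "efne", "opfk"
Sorted first:  eefn
Sorted second: fkop
Differ at position 0: 'e' vs 'f' => not anagrams

0


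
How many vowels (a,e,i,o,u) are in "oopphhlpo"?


Input: oopphhlpo
Checking each character:
  'o' at position 0: vowel (running total: 1)
  'o' at position 1: vowel (running total: 2)
  'p' at position 2: consonant
  'p' at position 3: consonant
  'h' at position 4: consonant
  'h' at position 5: consonant
  'l' at position 6: consonant
  'p' at position 7: consonant
  'o' at position 8: vowel (running total: 3)
Total vowels: 3

3


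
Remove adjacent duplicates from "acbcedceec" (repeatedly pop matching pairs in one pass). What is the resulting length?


Input: acbcedceec
Stack-based adjacent duplicate removal:
  Read 'a': push. Stack: a
  Read 'c': push. Stack: ac
  Read 'b': push. Stack: acb
  Read 'c': push. Stack: acbc
  Read 'e': push. Stack: acbce
  Read 'd': push. Stack: acbced
  Read 'c': push. Stack: acbcedc
  Read 'e': push. Stack: acbcedce
  Read 'e': matches stack top 'e' => pop. Stack: acbcedc
  Read 'c': matches stack top 'c' => pop. Stack: acbced
Final stack: "acbced" (length 6)

6


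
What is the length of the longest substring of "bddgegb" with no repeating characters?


Input: "bddgegb"
Sliding window (track last position of each char):
  Position 0 ('b'): window [0,0] length 1 -- new best
  Position 1 ('d'): window [0,1] length 2 -- new best
  Position 2 ('d'): repeat (last at 1), move window start to 2
  Position 2 ('d'): window [2,2] length 1
  Position 3 ('g'): window [2,3] length 2
  Position 4 ('e'): window [2,4] length 3 -- new best
  Position 5 ('g'): repeat (last at 3), move window start to 4
  Position 5 ('g'): window [4,5] length 2
  Position 6 ('b'): window [4,6] length 3
Longest substring with no repeats: "dge" with length 3

3


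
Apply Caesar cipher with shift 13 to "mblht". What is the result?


Caesar cipher: shift "mblht" by 13
  'm' (pos 12) + 13 = pos 25 = 'z'
  'b' (pos 1) + 13 = pos 14 = 'o'
  'l' (pos 11) + 13 = pos 24 = 'y'
  'h' (pos 7) + 13 = pos 20 = 'u'
  't' (pos 19) + 13 = pos 6 = 'g'
Result: zoyug

zoyug


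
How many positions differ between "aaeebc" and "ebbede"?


Comparing "aaeebc" and "ebbede" position by position:
  Position 0: 'a' vs 'e' => DIFFER
  Position 1: 'a' vs 'b' => DIFFER
  Position 2: 'e' vs 'b' => DIFFER
  Position 3: 'e' vs 'e' => same
  Position 4: 'b' vs 'd' => DIFFER
  Position 5: 'c' vs 'e' => DIFFER
Positions that differ: 5

5


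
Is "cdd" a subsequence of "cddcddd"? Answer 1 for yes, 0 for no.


Check if "cdd" is a subsequence of "cddcddd"
Greedy scan:
  Position 0 ('c'): matches sub[0] = 'c'
  Position 1 ('d'): matches sub[1] = 'd'
  Position 2 ('d'): matches sub[2] = 'd'
  Position 3 ('c'): no match needed
  Position 4 ('d'): no match needed
  Position 5 ('d'): no match needed
  Position 6 ('d'): no match needed
All 3 characters matched => is a subsequence

1


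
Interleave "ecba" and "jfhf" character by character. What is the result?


Interleaving "ecba" and "jfhf":
  Position 0: 'e' from first, 'j' from second => "ej"
  Position 1: 'c' from first, 'f' from second => "cf"
  Position 2: 'b' from first, 'h' from second => "bh"
  Position 3: 'a' from first, 'f' from second => "af"
Result: ejcfbhaf

ejcfbhaf


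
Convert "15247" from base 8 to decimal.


Input: "15247" in base 8
Positional expansion:
  Digit '1' (value 1) x 8^4 = 4096
  Digit '5' (value 5) x 8^3 = 2560
  Digit '2' (value 2) x 8^2 = 128
  Digit '4' (value 4) x 8^1 = 32
  Digit '7' (value 7) x 8^0 = 7
Sum = 6823

6823


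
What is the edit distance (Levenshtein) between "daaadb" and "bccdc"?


Computing edit distance: "daaadb" -> "bccdc"
DP table:
           b    c    c    d    c
      0    1    2    3    4    5
  d   1    1    2    3    3    4
  a   2    2    2    3    4    4
  a   3    3    3    3    4    5
  a   4    4    4    4    4    5
  d   5    5    5    5    4    5
  b   6    5    6    6    5    5
Edit distance = dp[6][5] = 5

5


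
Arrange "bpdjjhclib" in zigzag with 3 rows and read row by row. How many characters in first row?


Zigzag "bpdjjhclib" into 3 rows:
Placing characters:
  'b' => row 0
  'p' => row 1
  'd' => row 2
  'j' => row 1
  'j' => row 0
  'h' => row 1
  'c' => row 2
  'l' => row 1
  'i' => row 0
  'b' => row 1
Rows:
  Row 0: "bji"
  Row 1: "pjhlb"
  Row 2: "dc"
First row length: 3

3


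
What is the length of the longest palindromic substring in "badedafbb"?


Input: "badedafbb"
Checking substrings for palindromes:
  [1:6] "adeda" (len 5) => palindrome
  [2:5] "ded" (len 3) => palindrome
  [7:9] "bb" (len 2) => palindrome
Longest palindromic substring: "adeda" with length 5

5


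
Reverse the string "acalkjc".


Input: acalkjc
Reading characters right to left:
  Position 6: 'c'
  Position 5: 'j'
  Position 4: 'k'
  Position 3: 'l'
  Position 2: 'a'
  Position 1: 'c'
  Position 0: 'a'
Reversed: cjklaca

cjklaca


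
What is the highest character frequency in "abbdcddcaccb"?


Input: abbdcddcaccb
Character counts:
  'a': 2
  'b': 3
  'c': 4
  'd': 3
Maximum frequency: 4

4


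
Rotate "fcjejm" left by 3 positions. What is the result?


Input: "fcjejm", rotate left by 3
First 3 characters: "fcj"
Remaining characters: "ejm"
Concatenate remaining + first: "ejm" + "fcj" = "ejmfcj"

ejmfcj


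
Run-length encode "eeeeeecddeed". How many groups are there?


Input: eeeeeecddeed
Scanning for consecutive runs:
  Group 1: 'e' x 6 (positions 0-5)
  Group 2: 'c' x 1 (positions 6-6)
  Group 3: 'd' x 2 (positions 7-8)
  Group 4: 'e' x 2 (positions 9-10)
  Group 5: 'd' x 1 (positions 11-11)
Total groups: 5

5


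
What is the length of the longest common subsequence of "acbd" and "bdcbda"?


LCS of "acbd" and "bdcbda"
DP table:
           b    d    c    b    d    a
      0    0    0    0    0    0    0
  a   0    0    0    0    0    0    1
  c   0    0    0    1    1    1    1
  b   0    1    1    1    2    2    2
  d   0    1    2    2    2    3    3
LCS length = dp[4][6] = 3

3


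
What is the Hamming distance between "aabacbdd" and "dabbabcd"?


Comparing "aabacbdd" and "dabbabcd" position by position:
  Position 0: 'a' vs 'd' => differ
  Position 1: 'a' vs 'a' => same
  Position 2: 'b' vs 'b' => same
  Position 3: 'a' vs 'b' => differ
  Position 4: 'c' vs 'a' => differ
  Position 5: 'b' vs 'b' => same
  Position 6: 'd' vs 'c' => differ
  Position 7: 'd' vs 'd' => same
Total differences (Hamming distance): 4

4


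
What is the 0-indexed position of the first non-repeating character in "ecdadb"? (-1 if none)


Input: ecdadb
Character frequencies:
  'a': 1
  'b': 1
  'c': 1
  'd': 2
  'e': 1
Scanning left to right for freq == 1:
  Position 0 ('e'): unique! => answer = 0

0


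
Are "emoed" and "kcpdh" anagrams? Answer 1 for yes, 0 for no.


Strings: "emoed", "kcpdh"
Sorted first:  deemo
Sorted second: cdhkp
Differ at position 0: 'd' vs 'c' => not anagrams

0


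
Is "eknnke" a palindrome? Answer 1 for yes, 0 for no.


Input: eknnke
Reversed: eknnke
  Compare pos 0 ('e') with pos 5 ('e'): match
  Compare pos 1 ('k') with pos 4 ('k'): match
  Compare pos 2 ('n') with pos 3 ('n'): match
Result: palindrome

1


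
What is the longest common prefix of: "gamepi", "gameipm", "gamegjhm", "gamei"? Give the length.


Words: gamepi, gameipm, gamegjhm, gamei
  Position 0: all 'g' => match
  Position 1: all 'a' => match
  Position 2: all 'm' => match
  Position 3: all 'e' => match
  Position 4: ('p', 'i', 'g', 'i') => mismatch, stop
LCP = "game" (length 4)

4


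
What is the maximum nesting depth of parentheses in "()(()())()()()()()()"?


Input: "()(()())()()()()()()"
Tracking depth:
  Position 0 '(': depth becomes 1
  Position 1 ')': depth becomes 0
  Position 2 '(': depth becomes 1
  Position 3 '(': depth becomes 2
  Position 4 ')': depth becomes 1
  Position 5 '(': depth becomes 2
  Position 6 ')': depth becomes 1
  Position 7 ')': depth becomes 0
  Position 8 '(': depth becomes 1
  Position 9 ')': depth becomes 0
  Position 10 '(': depth becomes 1
  Position 11 ')': depth becomes 0
  Position 12 '(': depth becomes 1
  Position 13 ')': depth becomes 0
  Position 14 '(': depth becomes 1
  Position 15 ')': depth becomes 0
  Position 16 '(': depth becomes 1
  Position 17 ')': depth becomes 0
  Position 18 '(': depth becomes 1
  Position 19 ')': depth becomes 0
Maximum depth reached: 2

2


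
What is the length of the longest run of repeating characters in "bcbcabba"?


Input: "bcbcabba"
Scanning for longest run:
  Position 1 ('c'): new char, reset run to 1
  Position 2 ('b'): new char, reset run to 1
  Position 3 ('c'): new char, reset run to 1
  Position 4 ('a'): new char, reset run to 1
  Position 5 ('b'): new char, reset run to 1
  Position 6 ('b'): continues run of 'b', length=2
  Position 7 ('a'): new char, reset run to 1
Longest run: 'b' with length 2

2


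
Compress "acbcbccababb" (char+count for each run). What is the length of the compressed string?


Input: acbcbccababb
Runs:
  'a' x 1 => "a1"
  'c' x 1 => "c1"
  'b' x 1 => "b1"
  'c' x 1 => "c1"
  'b' x 1 => "b1"
  'c' x 2 => "c2"
  'a' x 1 => "a1"
  'b' x 1 => "b1"
  'a' x 1 => "a1"
  'b' x 2 => "b2"
Compressed: "a1c1b1c1b1c2a1b1a1b2"
Compressed length: 20

20
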